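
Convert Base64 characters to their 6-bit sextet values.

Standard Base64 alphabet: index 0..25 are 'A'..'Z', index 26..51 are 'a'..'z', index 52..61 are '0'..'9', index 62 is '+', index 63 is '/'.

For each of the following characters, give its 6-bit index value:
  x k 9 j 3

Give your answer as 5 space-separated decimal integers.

'x': a..z range, 26 + ord('x') − ord('a') = 49
'k': a..z range, 26 + ord('k') − ord('a') = 36
'9': 0..9 range, 52 + ord('9') − ord('0') = 61
'j': a..z range, 26 + ord('j') − ord('a') = 35
'3': 0..9 range, 52 + ord('3') − ord('0') = 55

Answer: 49 36 61 35 55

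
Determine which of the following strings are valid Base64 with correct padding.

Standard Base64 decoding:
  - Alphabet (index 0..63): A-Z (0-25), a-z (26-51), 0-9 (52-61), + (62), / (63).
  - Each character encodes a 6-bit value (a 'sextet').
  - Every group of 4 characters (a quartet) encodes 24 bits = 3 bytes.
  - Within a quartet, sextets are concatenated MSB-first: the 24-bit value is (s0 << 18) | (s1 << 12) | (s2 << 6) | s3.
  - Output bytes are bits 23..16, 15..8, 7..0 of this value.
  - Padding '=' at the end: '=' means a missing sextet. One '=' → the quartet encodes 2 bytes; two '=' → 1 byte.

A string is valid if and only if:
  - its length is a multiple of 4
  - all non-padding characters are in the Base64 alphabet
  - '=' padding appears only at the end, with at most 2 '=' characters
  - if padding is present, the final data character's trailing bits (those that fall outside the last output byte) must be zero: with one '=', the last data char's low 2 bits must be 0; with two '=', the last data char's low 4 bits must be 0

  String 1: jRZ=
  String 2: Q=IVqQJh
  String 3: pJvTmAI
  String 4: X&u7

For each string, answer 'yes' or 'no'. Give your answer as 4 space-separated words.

String 1: 'jRZ=' → invalid (bad trailing bits)
String 2: 'Q=IVqQJh' → invalid (bad char(s): ['=']; '=' in middle)
String 3: 'pJvTmAI' → invalid (len=7 not mult of 4)
String 4: 'X&u7' → invalid (bad char(s): ['&'])

Answer: no no no no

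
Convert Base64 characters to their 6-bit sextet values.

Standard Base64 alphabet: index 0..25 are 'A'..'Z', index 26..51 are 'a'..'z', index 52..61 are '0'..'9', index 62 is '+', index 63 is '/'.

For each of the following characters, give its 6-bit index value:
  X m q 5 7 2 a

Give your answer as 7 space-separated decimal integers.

'X': A..Z range, ord('X') − ord('A') = 23
'm': a..z range, 26 + ord('m') − ord('a') = 38
'q': a..z range, 26 + ord('q') − ord('a') = 42
'5': 0..9 range, 52 + ord('5') − ord('0') = 57
'7': 0..9 range, 52 + ord('7') − ord('0') = 59
'2': 0..9 range, 52 + ord('2') − ord('0') = 54
'a': a..z range, 26 + ord('a') − ord('a') = 26

Answer: 23 38 42 57 59 54 26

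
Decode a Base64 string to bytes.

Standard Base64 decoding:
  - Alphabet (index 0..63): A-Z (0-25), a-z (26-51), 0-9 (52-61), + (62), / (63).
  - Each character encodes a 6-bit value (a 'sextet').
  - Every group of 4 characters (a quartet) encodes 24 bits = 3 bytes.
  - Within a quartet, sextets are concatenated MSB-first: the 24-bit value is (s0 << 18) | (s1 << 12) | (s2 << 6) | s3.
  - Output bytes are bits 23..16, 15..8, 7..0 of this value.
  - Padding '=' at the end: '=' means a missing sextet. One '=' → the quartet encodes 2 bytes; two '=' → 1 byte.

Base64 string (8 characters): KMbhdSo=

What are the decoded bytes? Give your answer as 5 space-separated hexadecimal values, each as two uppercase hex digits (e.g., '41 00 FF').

After char 0 ('K'=10): chars_in_quartet=1 acc=0xA bytes_emitted=0
After char 1 ('M'=12): chars_in_quartet=2 acc=0x28C bytes_emitted=0
After char 2 ('b'=27): chars_in_quartet=3 acc=0xA31B bytes_emitted=0
After char 3 ('h'=33): chars_in_quartet=4 acc=0x28C6E1 -> emit 28 C6 E1, reset; bytes_emitted=3
After char 4 ('d'=29): chars_in_quartet=1 acc=0x1D bytes_emitted=3
After char 5 ('S'=18): chars_in_quartet=2 acc=0x752 bytes_emitted=3
After char 6 ('o'=40): chars_in_quartet=3 acc=0x1D4A8 bytes_emitted=3
Padding '=': partial quartet acc=0x1D4A8 -> emit 75 2A; bytes_emitted=5

Answer: 28 C6 E1 75 2A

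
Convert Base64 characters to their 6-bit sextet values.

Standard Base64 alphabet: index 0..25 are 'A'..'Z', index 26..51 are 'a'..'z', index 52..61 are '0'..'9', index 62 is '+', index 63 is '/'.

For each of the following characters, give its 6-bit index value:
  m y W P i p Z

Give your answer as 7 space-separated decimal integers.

Answer: 38 50 22 15 34 41 25

Derivation:
'm': a..z range, 26 + ord('m') − ord('a') = 38
'y': a..z range, 26 + ord('y') − ord('a') = 50
'W': A..Z range, ord('W') − ord('A') = 22
'P': A..Z range, ord('P') − ord('A') = 15
'i': a..z range, 26 + ord('i') − ord('a') = 34
'p': a..z range, 26 + ord('p') − ord('a') = 41
'Z': A..Z range, ord('Z') − ord('A') = 25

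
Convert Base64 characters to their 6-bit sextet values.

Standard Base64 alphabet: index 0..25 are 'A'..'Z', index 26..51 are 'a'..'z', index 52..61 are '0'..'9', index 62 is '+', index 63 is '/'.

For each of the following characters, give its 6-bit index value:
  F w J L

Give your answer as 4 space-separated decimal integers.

Answer: 5 48 9 11

Derivation:
'F': A..Z range, ord('F') − ord('A') = 5
'w': a..z range, 26 + ord('w') − ord('a') = 48
'J': A..Z range, ord('J') − ord('A') = 9
'L': A..Z range, ord('L') − ord('A') = 11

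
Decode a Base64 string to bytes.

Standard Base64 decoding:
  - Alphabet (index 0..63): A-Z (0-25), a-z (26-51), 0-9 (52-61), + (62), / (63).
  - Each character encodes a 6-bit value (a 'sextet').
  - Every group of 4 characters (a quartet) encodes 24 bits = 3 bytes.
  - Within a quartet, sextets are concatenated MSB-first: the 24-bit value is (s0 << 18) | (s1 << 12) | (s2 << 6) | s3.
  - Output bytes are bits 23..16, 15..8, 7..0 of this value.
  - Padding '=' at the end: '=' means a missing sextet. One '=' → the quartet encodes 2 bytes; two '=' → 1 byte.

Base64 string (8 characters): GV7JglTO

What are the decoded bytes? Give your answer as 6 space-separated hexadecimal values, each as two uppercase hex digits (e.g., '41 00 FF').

Answer: 19 5E C9 82 54 CE

Derivation:
After char 0 ('G'=6): chars_in_quartet=1 acc=0x6 bytes_emitted=0
After char 1 ('V'=21): chars_in_quartet=2 acc=0x195 bytes_emitted=0
After char 2 ('7'=59): chars_in_quartet=3 acc=0x657B bytes_emitted=0
After char 3 ('J'=9): chars_in_quartet=4 acc=0x195EC9 -> emit 19 5E C9, reset; bytes_emitted=3
After char 4 ('g'=32): chars_in_quartet=1 acc=0x20 bytes_emitted=3
After char 5 ('l'=37): chars_in_quartet=2 acc=0x825 bytes_emitted=3
After char 6 ('T'=19): chars_in_quartet=3 acc=0x20953 bytes_emitted=3
After char 7 ('O'=14): chars_in_quartet=4 acc=0x8254CE -> emit 82 54 CE, reset; bytes_emitted=6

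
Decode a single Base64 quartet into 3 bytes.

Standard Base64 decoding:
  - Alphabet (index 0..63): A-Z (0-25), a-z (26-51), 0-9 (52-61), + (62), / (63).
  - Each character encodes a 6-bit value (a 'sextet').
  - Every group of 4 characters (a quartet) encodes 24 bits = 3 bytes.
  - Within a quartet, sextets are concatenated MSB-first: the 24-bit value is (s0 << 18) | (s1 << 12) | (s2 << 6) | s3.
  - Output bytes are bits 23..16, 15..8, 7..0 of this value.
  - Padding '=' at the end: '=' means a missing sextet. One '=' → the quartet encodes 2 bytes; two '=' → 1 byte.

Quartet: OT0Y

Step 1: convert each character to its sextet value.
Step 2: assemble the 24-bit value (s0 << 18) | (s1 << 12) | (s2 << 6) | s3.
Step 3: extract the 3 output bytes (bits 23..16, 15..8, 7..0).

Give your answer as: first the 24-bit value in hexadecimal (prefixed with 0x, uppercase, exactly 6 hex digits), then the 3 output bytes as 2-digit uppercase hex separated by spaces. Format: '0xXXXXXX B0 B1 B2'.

Sextets: O=14, T=19, 0=52, Y=24
24-bit: (14<<18) | (19<<12) | (52<<6) | 24
      = 0x380000 | 0x013000 | 0x000D00 | 0x000018
      = 0x393D18
Bytes: (v>>16)&0xFF=39, (v>>8)&0xFF=3D, v&0xFF=18

Answer: 0x393D18 39 3D 18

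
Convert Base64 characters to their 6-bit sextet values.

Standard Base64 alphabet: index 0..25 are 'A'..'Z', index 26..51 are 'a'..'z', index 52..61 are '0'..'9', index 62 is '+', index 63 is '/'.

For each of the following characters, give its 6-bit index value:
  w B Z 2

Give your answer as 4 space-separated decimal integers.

Answer: 48 1 25 54

Derivation:
'w': a..z range, 26 + ord('w') − ord('a') = 48
'B': A..Z range, ord('B') − ord('A') = 1
'Z': A..Z range, ord('Z') − ord('A') = 25
'2': 0..9 range, 52 + ord('2') − ord('0') = 54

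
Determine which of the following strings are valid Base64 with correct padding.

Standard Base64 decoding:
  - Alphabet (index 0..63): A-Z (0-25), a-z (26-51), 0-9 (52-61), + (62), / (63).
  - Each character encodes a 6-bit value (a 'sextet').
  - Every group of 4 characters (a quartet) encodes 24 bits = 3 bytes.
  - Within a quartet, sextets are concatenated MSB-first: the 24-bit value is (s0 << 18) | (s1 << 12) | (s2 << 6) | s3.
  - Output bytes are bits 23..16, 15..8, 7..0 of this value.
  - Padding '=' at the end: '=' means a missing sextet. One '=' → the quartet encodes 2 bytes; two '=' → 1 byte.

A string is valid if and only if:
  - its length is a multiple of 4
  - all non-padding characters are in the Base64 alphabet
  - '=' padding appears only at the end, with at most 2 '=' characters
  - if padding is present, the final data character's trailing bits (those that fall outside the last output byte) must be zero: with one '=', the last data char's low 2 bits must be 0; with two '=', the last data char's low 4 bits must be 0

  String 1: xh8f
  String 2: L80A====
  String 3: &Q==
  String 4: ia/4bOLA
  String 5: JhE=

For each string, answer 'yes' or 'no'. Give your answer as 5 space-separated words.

String 1: 'xh8f' → valid
String 2: 'L80A====' → invalid (4 pad chars (max 2))
String 3: '&Q==' → invalid (bad char(s): ['&'])
String 4: 'ia/4bOLA' → valid
String 5: 'JhE=' → valid

Answer: yes no no yes yes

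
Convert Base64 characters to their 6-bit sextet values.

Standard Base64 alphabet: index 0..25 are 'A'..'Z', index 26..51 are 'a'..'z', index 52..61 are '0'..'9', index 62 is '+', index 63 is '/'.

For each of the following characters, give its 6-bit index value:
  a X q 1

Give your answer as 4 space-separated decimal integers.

'a': a..z range, 26 + ord('a') − ord('a') = 26
'X': A..Z range, ord('X') − ord('A') = 23
'q': a..z range, 26 + ord('q') − ord('a') = 42
'1': 0..9 range, 52 + ord('1') − ord('0') = 53

Answer: 26 23 42 53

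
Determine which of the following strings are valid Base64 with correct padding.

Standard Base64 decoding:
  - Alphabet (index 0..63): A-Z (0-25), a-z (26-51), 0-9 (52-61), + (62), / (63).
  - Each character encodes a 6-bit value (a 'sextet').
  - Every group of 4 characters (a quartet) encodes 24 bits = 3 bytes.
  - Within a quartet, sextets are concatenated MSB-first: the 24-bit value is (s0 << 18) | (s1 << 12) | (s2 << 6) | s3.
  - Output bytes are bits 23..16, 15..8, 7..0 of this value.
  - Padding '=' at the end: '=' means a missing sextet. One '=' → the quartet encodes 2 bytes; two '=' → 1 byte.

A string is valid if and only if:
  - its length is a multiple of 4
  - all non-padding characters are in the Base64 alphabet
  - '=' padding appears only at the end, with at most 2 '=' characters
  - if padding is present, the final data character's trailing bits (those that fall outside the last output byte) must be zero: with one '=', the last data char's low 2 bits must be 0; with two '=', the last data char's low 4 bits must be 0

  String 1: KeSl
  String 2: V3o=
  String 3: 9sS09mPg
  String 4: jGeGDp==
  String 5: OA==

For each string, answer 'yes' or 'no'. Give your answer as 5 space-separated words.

String 1: 'KeSl' → valid
String 2: 'V3o=' → valid
String 3: '9sS09mPg' → valid
String 4: 'jGeGDp==' → invalid (bad trailing bits)
String 5: 'OA==' → valid

Answer: yes yes yes no yes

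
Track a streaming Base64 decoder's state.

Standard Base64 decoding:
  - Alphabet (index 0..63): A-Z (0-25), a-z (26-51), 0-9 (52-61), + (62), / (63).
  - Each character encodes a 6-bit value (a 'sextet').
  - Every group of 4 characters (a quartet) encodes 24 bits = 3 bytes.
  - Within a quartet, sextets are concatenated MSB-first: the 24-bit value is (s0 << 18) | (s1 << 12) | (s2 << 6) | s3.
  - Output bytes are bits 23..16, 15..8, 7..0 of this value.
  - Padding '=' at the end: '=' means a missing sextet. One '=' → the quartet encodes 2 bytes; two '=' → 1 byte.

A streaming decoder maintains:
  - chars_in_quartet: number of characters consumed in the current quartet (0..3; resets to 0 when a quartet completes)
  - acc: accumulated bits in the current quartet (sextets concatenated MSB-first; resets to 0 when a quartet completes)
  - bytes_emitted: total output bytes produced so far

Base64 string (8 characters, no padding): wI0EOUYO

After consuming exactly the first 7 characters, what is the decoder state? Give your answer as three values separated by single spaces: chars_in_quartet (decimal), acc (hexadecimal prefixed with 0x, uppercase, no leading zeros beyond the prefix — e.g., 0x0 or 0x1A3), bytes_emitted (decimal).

Answer: 3 0xE518 3

Derivation:
After char 0 ('w'=48): chars_in_quartet=1 acc=0x30 bytes_emitted=0
After char 1 ('I'=8): chars_in_quartet=2 acc=0xC08 bytes_emitted=0
After char 2 ('0'=52): chars_in_quartet=3 acc=0x30234 bytes_emitted=0
After char 3 ('E'=4): chars_in_quartet=4 acc=0xC08D04 -> emit C0 8D 04, reset; bytes_emitted=3
After char 4 ('O'=14): chars_in_quartet=1 acc=0xE bytes_emitted=3
After char 5 ('U'=20): chars_in_quartet=2 acc=0x394 bytes_emitted=3
After char 6 ('Y'=24): chars_in_quartet=3 acc=0xE518 bytes_emitted=3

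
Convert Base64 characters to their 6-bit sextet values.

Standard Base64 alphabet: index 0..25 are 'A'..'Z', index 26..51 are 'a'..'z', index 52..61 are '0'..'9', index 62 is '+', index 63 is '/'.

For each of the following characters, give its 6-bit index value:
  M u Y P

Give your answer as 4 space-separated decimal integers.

'M': A..Z range, ord('M') − ord('A') = 12
'u': a..z range, 26 + ord('u') − ord('a') = 46
'Y': A..Z range, ord('Y') − ord('A') = 24
'P': A..Z range, ord('P') − ord('A') = 15

Answer: 12 46 24 15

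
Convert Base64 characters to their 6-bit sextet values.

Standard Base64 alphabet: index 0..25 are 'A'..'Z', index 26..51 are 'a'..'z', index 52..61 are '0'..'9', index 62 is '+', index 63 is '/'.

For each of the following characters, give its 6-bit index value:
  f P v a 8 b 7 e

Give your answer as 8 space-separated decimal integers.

'f': a..z range, 26 + ord('f') − ord('a') = 31
'P': A..Z range, ord('P') − ord('A') = 15
'v': a..z range, 26 + ord('v') − ord('a') = 47
'a': a..z range, 26 + ord('a') − ord('a') = 26
'8': 0..9 range, 52 + ord('8') − ord('0') = 60
'b': a..z range, 26 + ord('b') − ord('a') = 27
'7': 0..9 range, 52 + ord('7') − ord('0') = 59
'e': a..z range, 26 + ord('e') − ord('a') = 30

Answer: 31 15 47 26 60 27 59 30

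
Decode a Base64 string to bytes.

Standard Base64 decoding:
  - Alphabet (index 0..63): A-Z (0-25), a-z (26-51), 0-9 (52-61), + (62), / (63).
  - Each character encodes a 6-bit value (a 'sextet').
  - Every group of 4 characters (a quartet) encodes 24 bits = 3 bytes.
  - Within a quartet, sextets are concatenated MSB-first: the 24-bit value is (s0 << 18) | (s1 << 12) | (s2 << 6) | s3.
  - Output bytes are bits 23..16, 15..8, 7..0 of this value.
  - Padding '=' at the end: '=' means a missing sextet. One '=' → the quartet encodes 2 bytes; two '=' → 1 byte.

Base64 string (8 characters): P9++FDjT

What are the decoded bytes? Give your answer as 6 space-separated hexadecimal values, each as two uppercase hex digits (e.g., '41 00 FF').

After char 0 ('P'=15): chars_in_quartet=1 acc=0xF bytes_emitted=0
After char 1 ('9'=61): chars_in_quartet=2 acc=0x3FD bytes_emitted=0
After char 2 ('+'=62): chars_in_quartet=3 acc=0xFF7E bytes_emitted=0
After char 3 ('+'=62): chars_in_quartet=4 acc=0x3FDFBE -> emit 3F DF BE, reset; bytes_emitted=3
After char 4 ('F'=5): chars_in_quartet=1 acc=0x5 bytes_emitted=3
After char 5 ('D'=3): chars_in_quartet=2 acc=0x143 bytes_emitted=3
After char 6 ('j'=35): chars_in_quartet=3 acc=0x50E3 bytes_emitted=3
After char 7 ('T'=19): chars_in_quartet=4 acc=0x1438D3 -> emit 14 38 D3, reset; bytes_emitted=6

Answer: 3F DF BE 14 38 D3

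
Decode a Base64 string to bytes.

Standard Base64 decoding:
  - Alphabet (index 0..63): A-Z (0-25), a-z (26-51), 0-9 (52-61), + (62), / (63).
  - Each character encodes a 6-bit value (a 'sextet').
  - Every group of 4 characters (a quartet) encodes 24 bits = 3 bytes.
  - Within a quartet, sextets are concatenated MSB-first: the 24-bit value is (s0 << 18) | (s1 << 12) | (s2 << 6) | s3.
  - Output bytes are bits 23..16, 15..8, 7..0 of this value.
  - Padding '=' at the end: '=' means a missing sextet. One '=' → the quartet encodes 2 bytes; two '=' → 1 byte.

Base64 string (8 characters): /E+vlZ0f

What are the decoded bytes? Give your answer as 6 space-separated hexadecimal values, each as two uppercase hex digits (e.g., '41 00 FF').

Answer: FC 4F AF 95 9D 1F

Derivation:
After char 0 ('/'=63): chars_in_quartet=1 acc=0x3F bytes_emitted=0
After char 1 ('E'=4): chars_in_quartet=2 acc=0xFC4 bytes_emitted=0
After char 2 ('+'=62): chars_in_quartet=3 acc=0x3F13E bytes_emitted=0
After char 3 ('v'=47): chars_in_quartet=4 acc=0xFC4FAF -> emit FC 4F AF, reset; bytes_emitted=3
After char 4 ('l'=37): chars_in_quartet=1 acc=0x25 bytes_emitted=3
After char 5 ('Z'=25): chars_in_quartet=2 acc=0x959 bytes_emitted=3
After char 6 ('0'=52): chars_in_quartet=3 acc=0x25674 bytes_emitted=3
After char 7 ('f'=31): chars_in_quartet=4 acc=0x959D1F -> emit 95 9D 1F, reset; bytes_emitted=6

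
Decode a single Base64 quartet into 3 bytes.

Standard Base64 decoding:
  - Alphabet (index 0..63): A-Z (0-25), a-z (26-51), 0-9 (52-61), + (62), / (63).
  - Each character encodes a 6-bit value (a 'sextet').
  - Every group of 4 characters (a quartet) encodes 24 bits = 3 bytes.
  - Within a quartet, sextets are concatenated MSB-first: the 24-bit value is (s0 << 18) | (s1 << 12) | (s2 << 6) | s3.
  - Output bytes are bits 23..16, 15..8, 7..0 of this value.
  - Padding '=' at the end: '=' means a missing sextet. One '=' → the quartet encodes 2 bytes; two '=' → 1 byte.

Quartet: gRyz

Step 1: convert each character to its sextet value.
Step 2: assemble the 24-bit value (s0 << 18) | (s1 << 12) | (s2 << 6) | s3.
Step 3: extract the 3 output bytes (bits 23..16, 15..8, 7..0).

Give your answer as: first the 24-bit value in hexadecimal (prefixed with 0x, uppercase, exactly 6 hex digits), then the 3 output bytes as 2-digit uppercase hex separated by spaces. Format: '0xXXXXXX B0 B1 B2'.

Answer: 0x811CB3 81 1C B3

Derivation:
Sextets: g=32, R=17, y=50, z=51
24-bit: (32<<18) | (17<<12) | (50<<6) | 51
      = 0x800000 | 0x011000 | 0x000C80 | 0x000033
      = 0x811CB3
Bytes: (v>>16)&0xFF=81, (v>>8)&0xFF=1C, v&0xFF=B3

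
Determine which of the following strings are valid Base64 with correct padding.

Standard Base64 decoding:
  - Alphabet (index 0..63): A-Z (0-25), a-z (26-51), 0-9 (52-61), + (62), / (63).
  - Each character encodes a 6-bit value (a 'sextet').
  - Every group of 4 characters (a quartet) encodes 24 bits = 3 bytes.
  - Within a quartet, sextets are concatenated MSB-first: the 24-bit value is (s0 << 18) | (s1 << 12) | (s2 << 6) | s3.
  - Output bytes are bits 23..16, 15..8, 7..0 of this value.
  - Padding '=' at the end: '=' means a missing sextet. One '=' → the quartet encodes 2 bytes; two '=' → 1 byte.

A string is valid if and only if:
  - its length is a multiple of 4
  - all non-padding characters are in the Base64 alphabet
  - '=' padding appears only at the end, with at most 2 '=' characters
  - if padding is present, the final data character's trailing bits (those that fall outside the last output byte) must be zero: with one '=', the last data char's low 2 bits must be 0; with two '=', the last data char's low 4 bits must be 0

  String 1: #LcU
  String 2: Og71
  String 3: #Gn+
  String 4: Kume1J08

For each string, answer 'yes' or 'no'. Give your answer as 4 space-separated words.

String 1: '#LcU' → invalid (bad char(s): ['#'])
String 2: 'Og71' → valid
String 3: '#Gn+' → invalid (bad char(s): ['#'])
String 4: 'Kume1J08' → valid

Answer: no yes no yes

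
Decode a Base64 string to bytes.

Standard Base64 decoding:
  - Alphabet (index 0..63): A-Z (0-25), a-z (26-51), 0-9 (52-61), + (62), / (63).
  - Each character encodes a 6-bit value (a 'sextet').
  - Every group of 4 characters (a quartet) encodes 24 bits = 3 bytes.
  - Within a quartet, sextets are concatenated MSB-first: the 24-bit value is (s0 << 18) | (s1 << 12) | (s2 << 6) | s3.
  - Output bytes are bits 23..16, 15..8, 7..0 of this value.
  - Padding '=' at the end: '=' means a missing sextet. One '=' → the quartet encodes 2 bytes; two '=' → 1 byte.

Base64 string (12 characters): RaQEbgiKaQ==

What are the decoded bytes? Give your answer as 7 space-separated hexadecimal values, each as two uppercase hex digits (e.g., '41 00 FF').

Answer: 45 A4 04 6E 08 8A 69

Derivation:
After char 0 ('R'=17): chars_in_quartet=1 acc=0x11 bytes_emitted=0
After char 1 ('a'=26): chars_in_quartet=2 acc=0x45A bytes_emitted=0
After char 2 ('Q'=16): chars_in_quartet=3 acc=0x11690 bytes_emitted=0
After char 3 ('E'=4): chars_in_quartet=4 acc=0x45A404 -> emit 45 A4 04, reset; bytes_emitted=3
After char 4 ('b'=27): chars_in_quartet=1 acc=0x1B bytes_emitted=3
After char 5 ('g'=32): chars_in_quartet=2 acc=0x6E0 bytes_emitted=3
After char 6 ('i'=34): chars_in_quartet=3 acc=0x1B822 bytes_emitted=3
After char 7 ('K'=10): chars_in_quartet=4 acc=0x6E088A -> emit 6E 08 8A, reset; bytes_emitted=6
After char 8 ('a'=26): chars_in_quartet=1 acc=0x1A bytes_emitted=6
After char 9 ('Q'=16): chars_in_quartet=2 acc=0x690 bytes_emitted=6
Padding '==': partial quartet acc=0x690 -> emit 69; bytes_emitted=7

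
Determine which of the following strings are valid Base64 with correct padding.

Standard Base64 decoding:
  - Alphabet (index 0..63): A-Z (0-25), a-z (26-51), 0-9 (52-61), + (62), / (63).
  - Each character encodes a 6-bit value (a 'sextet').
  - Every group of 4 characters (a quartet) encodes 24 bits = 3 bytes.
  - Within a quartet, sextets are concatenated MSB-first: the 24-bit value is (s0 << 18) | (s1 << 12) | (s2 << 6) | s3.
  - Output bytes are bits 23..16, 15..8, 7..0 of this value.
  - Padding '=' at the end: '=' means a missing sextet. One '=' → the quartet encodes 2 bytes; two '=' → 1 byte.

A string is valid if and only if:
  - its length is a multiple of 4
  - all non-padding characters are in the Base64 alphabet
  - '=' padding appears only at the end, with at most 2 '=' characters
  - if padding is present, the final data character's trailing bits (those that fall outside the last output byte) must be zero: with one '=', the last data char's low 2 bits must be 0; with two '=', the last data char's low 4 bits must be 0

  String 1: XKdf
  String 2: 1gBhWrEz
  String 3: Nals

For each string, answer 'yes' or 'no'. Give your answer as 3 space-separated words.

String 1: 'XKdf' → valid
String 2: '1gBhWrEz' → valid
String 3: 'Nals' → valid

Answer: yes yes yes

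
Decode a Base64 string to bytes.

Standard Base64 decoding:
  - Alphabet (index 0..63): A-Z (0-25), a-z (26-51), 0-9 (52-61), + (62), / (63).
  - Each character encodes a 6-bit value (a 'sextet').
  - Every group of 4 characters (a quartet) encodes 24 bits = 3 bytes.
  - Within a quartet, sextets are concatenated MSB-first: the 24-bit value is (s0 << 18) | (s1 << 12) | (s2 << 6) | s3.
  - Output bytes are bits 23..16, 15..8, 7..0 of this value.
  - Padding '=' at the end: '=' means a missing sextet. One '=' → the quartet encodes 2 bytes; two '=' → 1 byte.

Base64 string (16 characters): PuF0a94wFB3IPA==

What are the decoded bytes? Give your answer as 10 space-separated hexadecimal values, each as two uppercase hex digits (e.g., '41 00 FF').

After char 0 ('P'=15): chars_in_quartet=1 acc=0xF bytes_emitted=0
After char 1 ('u'=46): chars_in_quartet=2 acc=0x3EE bytes_emitted=0
After char 2 ('F'=5): chars_in_quartet=3 acc=0xFB85 bytes_emitted=0
After char 3 ('0'=52): chars_in_quartet=4 acc=0x3EE174 -> emit 3E E1 74, reset; bytes_emitted=3
After char 4 ('a'=26): chars_in_quartet=1 acc=0x1A bytes_emitted=3
After char 5 ('9'=61): chars_in_quartet=2 acc=0x6BD bytes_emitted=3
After char 6 ('4'=56): chars_in_quartet=3 acc=0x1AF78 bytes_emitted=3
After char 7 ('w'=48): chars_in_quartet=4 acc=0x6BDE30 -> emit 6B DE 30, reset; bytes_emitted=6
After char 8 ('F'=5): chars_in_quartet=1 acc=0x5 bytes_emitted=6
After char 9 ('B'=1): chars_in_quartet=2 acc=0x141 bytes_emitted=6
After char 10 ('3'=55): chars_in_quartet=3 acc=0x5077 bytes_emitted=6
After char 11 ('I'=8): chars_in_quartet=4 acc=0x141DC8 -> emit 14 1D C8, reset; bytes_emitted=9
After char 12 ('P'=15): chars_in_quartet=1 acc=0xF bytes_emitted=9
After char 13 ('A'=0): chars_in_quartet=2 acc=0x3C0 bytes_emitted=9
Padding '==': partial quartet acc=0x3C0 -> emit 3C; bytes_emitted=10

Answer: 3E E1 74 6B DE 30 14 1D C8 3C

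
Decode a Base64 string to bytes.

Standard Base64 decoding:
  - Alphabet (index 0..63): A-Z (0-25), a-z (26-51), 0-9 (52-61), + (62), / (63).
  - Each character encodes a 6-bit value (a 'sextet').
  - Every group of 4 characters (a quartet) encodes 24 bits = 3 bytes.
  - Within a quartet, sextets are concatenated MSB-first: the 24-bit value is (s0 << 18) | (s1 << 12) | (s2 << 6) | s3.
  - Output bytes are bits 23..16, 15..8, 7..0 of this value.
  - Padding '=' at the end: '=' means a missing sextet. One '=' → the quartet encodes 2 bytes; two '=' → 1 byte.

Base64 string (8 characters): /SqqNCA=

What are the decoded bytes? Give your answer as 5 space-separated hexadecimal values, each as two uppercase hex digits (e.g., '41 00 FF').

Answer: FD 2A AA 34 20

Derivation:
After char 0 ('/'=63): chars_in_quartet=1 acc=0x3F bytes_emitted=0
After char 1 ('S'=18): chars_in_quartet=2 acc=0xFD2 bytes_emitted=0
After char 2 ('q'=42): chars_in_quartet=3 acc=0x3F4AA bytes_emitted=0
After char 3 ('q'=42): chars_in_quartet=4 acc=0xFD2AAA -> emit FD 2A AA, reset; bytes_emitted=3
After char 4 ('N'=13): chars_in_quartet=1 acc=0xD bytes_emitted=3
After char 5 ('C'=2): chars_in_quartet=2 acc=0x342 bytes_emitted=3
After char 6 ('A'=0): chars_in_quartet=3 acc=0xD080 bytes_emitted=3
Padding '=': partial quartet acc=0xD080 -> emit 34 20; bytes_emitted=5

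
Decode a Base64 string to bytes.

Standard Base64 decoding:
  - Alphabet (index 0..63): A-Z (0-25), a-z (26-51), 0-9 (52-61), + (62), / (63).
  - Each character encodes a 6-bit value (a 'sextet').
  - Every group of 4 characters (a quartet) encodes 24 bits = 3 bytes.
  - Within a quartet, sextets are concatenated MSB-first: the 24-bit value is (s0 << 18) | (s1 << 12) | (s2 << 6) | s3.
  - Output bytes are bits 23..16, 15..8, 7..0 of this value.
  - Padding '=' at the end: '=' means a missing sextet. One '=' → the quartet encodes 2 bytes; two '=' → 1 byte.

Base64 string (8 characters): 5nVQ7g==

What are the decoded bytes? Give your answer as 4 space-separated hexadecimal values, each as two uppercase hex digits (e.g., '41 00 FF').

After char 0 ('5'=57): chars_in_quartet=1 acc=0x39 bytes_emitted=0
After char 1 ('n'=39): chars_in_quartet=2 acc=0xE67 bytes_emitted=0
After char 2 ('V'=21): chars_in_quartet=3 acc=0x399D5 bytes_emitted=0
After char 3 ('Q'=16): chars_in_quartet=4 acc=0xE67550 -> emit E6 75 50, reset; bytes_emitted=3
After char 4 ('7'=59): chars_in_quartet=1 acc=0x3B bytes_emitted=3
After char 5 ('g'=32): chars_in_quartet=2 acc=0xEE0 bytes_emitted=3
Padding '==': partial quartet acc=0xEE0 -> emit EE; bytes_emitted=4

Answer: E6 75 50 EE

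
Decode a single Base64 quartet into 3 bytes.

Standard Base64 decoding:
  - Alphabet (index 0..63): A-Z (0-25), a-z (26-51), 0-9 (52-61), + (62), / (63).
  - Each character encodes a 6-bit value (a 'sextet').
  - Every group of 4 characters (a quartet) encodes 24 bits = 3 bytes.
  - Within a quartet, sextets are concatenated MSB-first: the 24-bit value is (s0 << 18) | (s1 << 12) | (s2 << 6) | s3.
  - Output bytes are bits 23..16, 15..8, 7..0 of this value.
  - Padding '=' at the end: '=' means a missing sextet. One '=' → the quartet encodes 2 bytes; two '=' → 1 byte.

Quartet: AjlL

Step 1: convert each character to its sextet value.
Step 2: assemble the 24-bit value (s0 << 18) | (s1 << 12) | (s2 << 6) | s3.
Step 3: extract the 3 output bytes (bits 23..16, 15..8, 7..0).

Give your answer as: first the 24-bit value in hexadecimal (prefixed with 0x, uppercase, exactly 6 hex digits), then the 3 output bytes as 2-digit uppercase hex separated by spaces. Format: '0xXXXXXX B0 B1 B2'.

Sextets: A=0, j=35, l=37, L=11
24-bit: (0<<18) | (35<<12) | (37<<6) | 11
      = 0x000000 | 0x023000 | 0x000940 | 0x00000B
      = 0x02394B
Bytes: (v>>16)&0xFF=02, (v>>8)&0xFF=39, v&0xFF=4B

Answer: 0x02394B 02 39 4B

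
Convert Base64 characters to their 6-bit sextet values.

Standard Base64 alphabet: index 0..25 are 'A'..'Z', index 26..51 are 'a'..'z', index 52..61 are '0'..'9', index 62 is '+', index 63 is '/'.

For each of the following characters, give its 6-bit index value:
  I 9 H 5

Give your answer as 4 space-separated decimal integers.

Answer: 8 61 7 57

Derivation:
'I': A..Z range, ord('I') − ord('A') = 8
'9': 0..9 range, 52 + ord('9') − ord('0') = 61
'H': A..Z range, ord('H') − ord('A') = 7
'5': 0..9 range, 52 + ord('5') − ord('0') = 57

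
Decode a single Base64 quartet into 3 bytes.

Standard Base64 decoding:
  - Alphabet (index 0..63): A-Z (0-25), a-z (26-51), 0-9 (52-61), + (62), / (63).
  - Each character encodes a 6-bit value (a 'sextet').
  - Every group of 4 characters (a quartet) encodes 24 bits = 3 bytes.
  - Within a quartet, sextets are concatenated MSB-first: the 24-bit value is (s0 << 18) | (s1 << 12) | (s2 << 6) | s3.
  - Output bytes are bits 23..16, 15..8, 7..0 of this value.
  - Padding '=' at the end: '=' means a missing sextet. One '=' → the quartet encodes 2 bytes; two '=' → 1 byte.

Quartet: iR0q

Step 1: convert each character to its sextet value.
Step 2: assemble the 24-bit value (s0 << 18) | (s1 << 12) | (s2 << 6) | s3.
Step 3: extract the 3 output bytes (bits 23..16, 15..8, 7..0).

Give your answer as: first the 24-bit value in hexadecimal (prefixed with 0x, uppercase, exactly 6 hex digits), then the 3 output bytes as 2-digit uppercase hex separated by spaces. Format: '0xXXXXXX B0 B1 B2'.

Sextets: i=34, R=17, 0=52, q=42
24-bit: (34<<18) | (17<<12) | (52<<6) | 42
      = 0x880000 | 0x011000 | 0x000D00 | 0x00002A
      = 0x891D2A
Bytes: (v>>16)&0xFF=89, (v>>8)&0xFF=1D, v&0xFF=2A

Answer: 0x891D2A 89 1D 2A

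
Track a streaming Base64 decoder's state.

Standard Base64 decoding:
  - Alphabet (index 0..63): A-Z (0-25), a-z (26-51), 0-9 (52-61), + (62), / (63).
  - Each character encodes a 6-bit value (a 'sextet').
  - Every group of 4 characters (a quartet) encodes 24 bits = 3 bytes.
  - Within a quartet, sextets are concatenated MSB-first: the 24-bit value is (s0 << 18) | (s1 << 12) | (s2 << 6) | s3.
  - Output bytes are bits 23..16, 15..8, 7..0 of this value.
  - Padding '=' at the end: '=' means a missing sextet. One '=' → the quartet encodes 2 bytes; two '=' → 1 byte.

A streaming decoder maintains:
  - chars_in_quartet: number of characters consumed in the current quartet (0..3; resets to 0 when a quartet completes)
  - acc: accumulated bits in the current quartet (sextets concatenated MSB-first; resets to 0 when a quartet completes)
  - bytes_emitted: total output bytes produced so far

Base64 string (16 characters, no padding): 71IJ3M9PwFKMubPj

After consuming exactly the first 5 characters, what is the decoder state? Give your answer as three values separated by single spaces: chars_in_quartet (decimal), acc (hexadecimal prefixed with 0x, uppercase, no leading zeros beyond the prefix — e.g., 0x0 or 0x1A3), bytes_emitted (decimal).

Answer: 1 0x37 3

Derivation:
After char 0 ('7'=59): chars_in_quartet=1 acc=0x3B bytes_emitted=0
After char 1 ('1'=53): chars_in_quartet=2 acc=0xEF5 bytes_emitted=0
After char 2 ('I'=8): chars_in_quartet=3 acc=0x3BD48 bytes_emitted=0
After char 3 ('J'=9): chars_in_quartet=4 acc=0xEF5209 -> emit EF 52 09, reset; bytes_emitted=3
After char 4 ('3'=55): chars_in_quartet=1 acc=0x37 bytes_emitted=3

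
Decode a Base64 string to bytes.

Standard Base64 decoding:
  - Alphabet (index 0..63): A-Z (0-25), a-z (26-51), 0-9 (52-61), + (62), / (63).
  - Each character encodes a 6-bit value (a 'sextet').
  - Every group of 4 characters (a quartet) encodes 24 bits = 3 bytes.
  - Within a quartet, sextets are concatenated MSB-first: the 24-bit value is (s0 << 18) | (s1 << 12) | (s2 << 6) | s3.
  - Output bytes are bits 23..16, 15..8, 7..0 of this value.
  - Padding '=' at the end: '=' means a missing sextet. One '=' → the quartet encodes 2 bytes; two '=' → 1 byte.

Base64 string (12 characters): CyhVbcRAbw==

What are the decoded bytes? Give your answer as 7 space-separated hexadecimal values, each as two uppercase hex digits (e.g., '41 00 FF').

Answer: 0B 28 55 6D C4 40 6F

Derivation:
After char 0 ('C'=2): chars_in_quartet=1 acc=0x2 bytes_emitted=0
After char 1 ('y'=50): chars_in_quartet=2 acc=0xB2 bytes_emitted=0
After char 2 ('h'=33): chars_in_quartet=3 acc=0x2CA1 bytes_emitted=0
After char 3 ('V'=21): chars_in_quartet=4 acc=0xB2855 -> emit 0B 28 55, reset; bytes_emitted=3
After char 4 ('b'=27): chars_in_quartet=1 acc=0x1B bytes_emitted=3
After char 5 ('c'=28): chars_in_quartet=2 acc=0x6DC bytes_emitted=3
After char 6 ('R'=17): chars_in_quartet=3 acc=0x1B711 bytes_emitted=3
After char 7 ('A'=0): chars_in_quartet=4 acc=0x6DC440 -> emit 6D C4 40, reset; bytes_emitted=6
After char 8 ('b'=27): chars_in_quartet=1 acc=0x1B bytes_emitted=6
After char 9 ('w'=48): chars_in_quartet=2 acc=0x6F0 bytes_emitted=6
Padding '==': partial quartet acc=0x6F0 -> emit 6F; bytes_emitted=7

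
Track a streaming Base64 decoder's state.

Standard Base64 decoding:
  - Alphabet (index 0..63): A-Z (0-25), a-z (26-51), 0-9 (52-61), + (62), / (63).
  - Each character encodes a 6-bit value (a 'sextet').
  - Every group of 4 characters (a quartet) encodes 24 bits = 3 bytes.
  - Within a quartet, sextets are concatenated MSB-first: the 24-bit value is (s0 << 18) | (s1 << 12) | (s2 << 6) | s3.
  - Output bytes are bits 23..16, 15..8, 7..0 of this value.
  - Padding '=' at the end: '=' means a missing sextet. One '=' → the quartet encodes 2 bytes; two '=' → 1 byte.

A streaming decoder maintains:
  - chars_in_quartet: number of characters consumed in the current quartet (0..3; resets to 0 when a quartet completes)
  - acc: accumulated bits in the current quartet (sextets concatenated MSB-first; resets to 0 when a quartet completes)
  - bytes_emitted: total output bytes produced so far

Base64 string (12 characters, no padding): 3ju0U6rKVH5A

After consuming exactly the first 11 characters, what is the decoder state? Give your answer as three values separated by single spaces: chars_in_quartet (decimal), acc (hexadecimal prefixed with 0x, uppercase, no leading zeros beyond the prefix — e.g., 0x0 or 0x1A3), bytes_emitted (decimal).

After char 0 ('3'=55): chars_in_quartet=1 acc=0x37 bytes_emitted=0
After char 1 ('j'=35): chars_in_quartet=2 acc=0xDE3 bytes_emitted=0
After char 2 ('u'=46): chars_in_quartet=3 acc=0x378EE bytes_emitted=0
After char 3 ('0'=52): chars_in_quartet=4 acc=0xDE3BB4 -> emit DE 3B B4, reset; bytes_emitted=3
After char 4 ('U'=20): chars_in_quartet=1 acc=0x14 bytes_emitted=3
After char 5 ('6'=58): chars_in_quartet=2 acc=0x53A bytes_emitted=3
After char 6 ('r'=43): chars_in_quartet=3 acc=0x14EAB bytes_emitted=3
After char 7 ('K'=10): chars_in_quartet=4 acc=0x53AACA -> emit 53 AA CA, reset; bytes_emitted=6
After char 8 ('V'=21): chars_in_quartet=1 acc=0x15 bytes_emitted=6
After char 9 ('H'=7): chars_in_quartet=2 acc=0x547 bytes_emitted=6
After char 10 ('5'=57): chars_in_quartet=3 acc=0x151F9 bytes_emitted=6

Answer: 3 0x151F9 6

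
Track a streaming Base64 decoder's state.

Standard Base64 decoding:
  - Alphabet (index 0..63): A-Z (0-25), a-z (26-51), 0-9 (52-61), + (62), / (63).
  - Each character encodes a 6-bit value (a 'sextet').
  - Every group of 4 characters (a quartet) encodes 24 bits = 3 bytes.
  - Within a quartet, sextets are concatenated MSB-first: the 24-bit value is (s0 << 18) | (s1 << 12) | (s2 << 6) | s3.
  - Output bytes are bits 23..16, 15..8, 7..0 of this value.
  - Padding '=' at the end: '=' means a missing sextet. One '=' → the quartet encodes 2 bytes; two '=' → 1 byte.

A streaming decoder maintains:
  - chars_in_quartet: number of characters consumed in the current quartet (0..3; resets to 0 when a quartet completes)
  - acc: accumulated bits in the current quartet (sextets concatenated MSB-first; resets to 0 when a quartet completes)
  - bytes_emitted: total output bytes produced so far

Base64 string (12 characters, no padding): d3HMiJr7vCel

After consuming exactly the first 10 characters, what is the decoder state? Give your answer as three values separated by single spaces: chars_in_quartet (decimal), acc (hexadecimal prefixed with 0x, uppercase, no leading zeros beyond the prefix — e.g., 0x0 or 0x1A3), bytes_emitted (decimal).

After char 0 ('d'=29): chars_in_quartet=1 acc=0x1D bytes_emitted=0
After char 1 ('3'=55): chars_in_quartet=2 acc=0x777 bytes_emitted=0
After char 2 ('H'=7): chars_in_quartet=3 acc=0x1DDC7 bytes_emitted=0
After char 3 ('M'=12): chars_in_quartet=4 acc=0x7771CC -> emit 77 71 CC, reset; bytes_emitted=3
After char 4 ('i'=34): chars_in_quartet=1 acc=0x22 bytes_emitted=3
After char 5 ('J'=9): chars_in_quartet=2 acc=0x889 bytes_emitted=3
After char 6 ('r'=43): chars_in_quartet=3 acc=0x2226B bytes_emitted=3
After char 7 ('7'=59): chars_in_quartet=4 acc=0x889AFB -> emit 88 9A FB, reset; bytes_emitted=6
After char 8 ('v'=47): chars_in_quartet=1 acc=0x2F bytes_emitted=6
After char 9 ('C'=2): chars_in_quartet=2 acc=0xBC2 bytes_emitted=6

Answer: 2 0xBC2 6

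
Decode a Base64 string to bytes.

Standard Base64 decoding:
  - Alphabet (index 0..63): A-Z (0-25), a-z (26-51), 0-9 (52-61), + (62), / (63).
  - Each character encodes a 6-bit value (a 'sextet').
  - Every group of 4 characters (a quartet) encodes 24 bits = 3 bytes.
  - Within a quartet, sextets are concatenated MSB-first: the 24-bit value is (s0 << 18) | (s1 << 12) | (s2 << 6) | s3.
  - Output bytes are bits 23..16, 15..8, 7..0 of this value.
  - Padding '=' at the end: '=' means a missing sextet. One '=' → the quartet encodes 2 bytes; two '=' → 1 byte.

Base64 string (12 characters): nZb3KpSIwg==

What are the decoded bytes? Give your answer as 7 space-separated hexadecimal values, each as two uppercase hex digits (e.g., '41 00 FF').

After char 0 ('n'=39): chars_in_quartet=1 acc=0x27 bytes_emitted=0
After char 1 ('Z'=25): chars_in_quartet=2 acc=0x9D9 bytes_emitted=0
After char 2 ('b'=27): chars_in_quartet=3 acc=0x2765B bytes_emitted=0
After char 3 ('3'=55): chars_in_quartet=4 acc=0x9D96F7 -> emit 9D 96 F7, reset; bytes_emitted=3
After char 4 ('K'=10): chars_in_quartet=1 acc=0xA bytes_emitted=3
After char 5 ('p'=41): chars_in_quartet=2 acc=0x2A9 bytes_emitted=3
After char 6 ('S'=18): chars_in_quartet=3 acc=0xAA52 bytes_emitted=3
After char 7 ('I'=8): chars_in_quartet=4 acc=0x2A9488 -> emit 2A 94 88, reset; bytes_emitted=6
After char 8 ('w'=48): chars_in_quartet=1 acc=0x30 bytes_emitted=6
After char 9 ('g'=32): chars_in_quartet=2 acc=0xC20 bytes_emitted=6
Padding '==': partial quartet acc=0xC20 -> emit C2; bytes_emitted=7

Answer: 9D 96 F7 2A 94 88 C2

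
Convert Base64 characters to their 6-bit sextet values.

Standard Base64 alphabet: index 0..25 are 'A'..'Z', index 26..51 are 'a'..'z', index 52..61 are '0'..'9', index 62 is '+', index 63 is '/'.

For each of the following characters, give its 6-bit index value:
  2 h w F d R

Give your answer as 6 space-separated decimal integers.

Answer: 54 33 48 5 29 17

Derivation:
'2': 0..9 range, 52 + ord('2') − ord('0') = 54
'h': a..z range, 26 + ord('h') − ord('a') = 33
'w': a..z range, 26 + ord('w') − ord('a') = 48
'F': A..Z range, ord('F') − ord('A') = 5
'd': a..z range, 26 + ord('d') − ord('a') = 29
'R': A..Z range, ord('R') − ord('A') = 17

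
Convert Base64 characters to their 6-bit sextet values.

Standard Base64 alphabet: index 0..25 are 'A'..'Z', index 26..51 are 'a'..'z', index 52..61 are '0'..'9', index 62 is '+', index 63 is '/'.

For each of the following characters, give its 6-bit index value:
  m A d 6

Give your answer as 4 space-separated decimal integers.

'm': a..z range, 26 + ord('m') − ord('a') = 38
'A': A..Z range, ord('A') − ord('A') = 0
'd': a..z range, 26 + ord('d') − ord('a') = 29
'6': 0..9 range, 52 + ord('6') − ord('0') = 58

Answer: 38 0 29 58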